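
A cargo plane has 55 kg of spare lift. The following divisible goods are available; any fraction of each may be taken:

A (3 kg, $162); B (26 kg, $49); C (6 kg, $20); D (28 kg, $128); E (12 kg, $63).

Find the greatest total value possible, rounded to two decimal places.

Take in order of value per unit:
- A (162/3 per unit): all 3 → value 162, running total 162.00
- E (63/12 per unit): all 12 → value 63, running total 225.00
- D (128/28 per unit): all 28 → value 128, running total 353.00
- C (20/6 per unit): all 6 → value 20, running total 373.00
- B (49/26 per unit): 6 of 26 → value 6×49/26 = 11.3077, running total 384.31
Total 384.31.

384.31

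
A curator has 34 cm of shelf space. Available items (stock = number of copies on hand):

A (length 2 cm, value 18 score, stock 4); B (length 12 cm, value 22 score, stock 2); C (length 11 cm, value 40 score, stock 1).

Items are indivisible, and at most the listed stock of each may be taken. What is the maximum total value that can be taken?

Top feasible selections:
- 4×A + 1×B + 1×C: length 31, value 134
- 3×A + 1×B + 1×C: length 29, value 116
Best: 134 score.

134 score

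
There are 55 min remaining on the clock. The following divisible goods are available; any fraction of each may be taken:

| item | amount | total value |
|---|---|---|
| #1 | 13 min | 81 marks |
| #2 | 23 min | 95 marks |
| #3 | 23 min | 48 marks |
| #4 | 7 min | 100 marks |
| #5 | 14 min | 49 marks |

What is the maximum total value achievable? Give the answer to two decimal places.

Take in order of value per unit:
- #4 (100/7 per unit): all 7 → value 100, running total 100.00
- #1 (81/13 per unit): all 13 → value 81, running total 181.00
- #2 (95/23 per unit): all 23 → value 95, running total 276.00
- #5 (49/14 per unit): 12 of 14 → value 12×49/14 = 42.0000, running total 318.00
Total 318.00.

318.00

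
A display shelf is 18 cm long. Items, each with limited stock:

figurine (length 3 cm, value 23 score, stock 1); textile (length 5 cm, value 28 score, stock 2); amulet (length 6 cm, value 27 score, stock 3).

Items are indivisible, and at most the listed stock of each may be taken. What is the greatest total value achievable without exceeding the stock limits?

Top feasible selections:
- 2×textile + 1×amulet: length 16, value 83
- 1×textile + 2×amulet: length 17, value 82
- 3×amulet: length 18, value 81
Best: 83 score.

83 score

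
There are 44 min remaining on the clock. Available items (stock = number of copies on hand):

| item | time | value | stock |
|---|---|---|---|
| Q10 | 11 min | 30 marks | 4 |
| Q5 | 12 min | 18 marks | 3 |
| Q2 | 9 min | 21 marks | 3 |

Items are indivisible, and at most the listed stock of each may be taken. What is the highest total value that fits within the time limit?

Top feasible selections:
- 4×Q10: time 44, value 120
- 3×Q10 + 1×Q2: time 42, value 111
- 2×Q10 + 2×Q2: time 40, value 102
- 2×Q10 + 1×Q5 + 1×Q2: time 43, value 99
Best: 120 marks.

120 marks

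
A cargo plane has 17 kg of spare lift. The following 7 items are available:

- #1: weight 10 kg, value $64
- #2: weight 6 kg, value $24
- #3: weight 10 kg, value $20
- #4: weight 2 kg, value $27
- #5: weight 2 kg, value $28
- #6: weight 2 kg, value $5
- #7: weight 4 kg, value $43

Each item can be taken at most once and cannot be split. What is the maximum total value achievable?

Check high-value combinations within 17 kg:
- #1+#5+#7: weight 10+2+4=16, value 64+28+43=135
- #1+#4+#7: weight 10+2+4=16, value 64+27+43=134
- #2+#4+#5+#6+#7: weight 6+2+2+2+4=16, value 24+27+28+5+43=127
- #1+#4+#5+#6: weight 10+2+2+2=16, value 64+27+28+5=124
Best: $135.

$135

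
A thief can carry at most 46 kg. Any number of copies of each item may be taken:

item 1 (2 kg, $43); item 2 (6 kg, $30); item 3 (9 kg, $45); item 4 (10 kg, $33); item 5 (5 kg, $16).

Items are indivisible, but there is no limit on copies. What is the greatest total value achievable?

$989

Best value-per-unit is item 1 at 43/2, and filling with it alone uses weight 23×2=46. No mix of the others beats 23×43 = 989.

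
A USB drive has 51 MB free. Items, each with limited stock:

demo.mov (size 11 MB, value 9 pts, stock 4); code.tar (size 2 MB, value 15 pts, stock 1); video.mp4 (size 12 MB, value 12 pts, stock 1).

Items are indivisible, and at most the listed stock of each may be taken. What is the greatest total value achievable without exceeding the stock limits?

54 pts

Top feasible selections:
- 3×demo.mov + 1×code.tar + 1×video.mp4: size 47, value 54
- 4×demo.mov + 1×code.tar: size 46, value 51
Best: 54 pts.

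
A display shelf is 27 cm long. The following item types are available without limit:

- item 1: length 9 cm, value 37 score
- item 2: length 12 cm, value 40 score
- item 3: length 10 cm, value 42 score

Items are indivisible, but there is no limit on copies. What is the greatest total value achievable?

Best value-per-unit is item 3 at 42/10; filling with it alone gives 2×42 = 84.
Optimal mix: 3×item 1 → length 27, value 111.

111 score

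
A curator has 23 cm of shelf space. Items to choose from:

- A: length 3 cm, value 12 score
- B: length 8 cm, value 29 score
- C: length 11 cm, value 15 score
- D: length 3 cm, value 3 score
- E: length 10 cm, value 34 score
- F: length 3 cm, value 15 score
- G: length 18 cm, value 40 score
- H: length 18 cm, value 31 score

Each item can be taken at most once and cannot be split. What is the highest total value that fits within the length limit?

78 score

Check high-value combinations within 23 cm:
- B+E+F: length 8+10+3=21, value 29+34+15=78
- A+B+E: length 3+8+10=21, value 12+29+34=75
- B+D+E: length 8+3+10=21, value 29+3+34=66
- A+D+E+F: length 3+3+10+3=19, value 12+3+34+15=64
Best: 78 score.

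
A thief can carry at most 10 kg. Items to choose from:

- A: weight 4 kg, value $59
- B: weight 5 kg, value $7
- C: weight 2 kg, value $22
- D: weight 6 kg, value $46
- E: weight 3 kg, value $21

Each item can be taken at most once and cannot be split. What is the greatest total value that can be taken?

Check high-value combinations within 10 kg:
- A+D: weight 4+6=10, value 59+46=105
- A+C+E: weight 4+2+3=9, value 59+22+21=102
- A+C: weight 4+2=6, value 59+22=81
- A+E: weight 4+3=7, value 59+21=80
Best: $105.

$105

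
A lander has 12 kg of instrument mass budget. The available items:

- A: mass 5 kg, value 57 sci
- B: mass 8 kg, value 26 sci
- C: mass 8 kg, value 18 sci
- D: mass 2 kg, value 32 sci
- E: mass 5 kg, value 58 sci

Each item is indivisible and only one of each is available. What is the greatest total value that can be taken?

Check high-value combinations within 12 kg:
- A+D+E: mass 5+2+5=12, value 57+32+58=147
- A+E: mass 5+5=10, value 57+58=115
- D+E: mass 2+5=7, value 32+58=90
- A+D: mass 5+2=7, value 57+32=89
- E: mass 5, value 58
Best: 147 sci.

147 sci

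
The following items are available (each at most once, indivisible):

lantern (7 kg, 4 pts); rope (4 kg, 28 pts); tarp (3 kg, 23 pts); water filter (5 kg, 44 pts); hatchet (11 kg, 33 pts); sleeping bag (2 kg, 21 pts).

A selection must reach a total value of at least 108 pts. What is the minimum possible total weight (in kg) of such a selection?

Subsets with value ≥ 108, sorted by total weight:
- rope+tarp+water filter+sleeping bag: weight 14, value 116
- tarp+water filter+hatchet+sleeping bag: weight 21, value 121
- lantern+rope+tarp+water filter+sleeping bag: weight 21, value 120
- rope+water filter+hatchet+sleeping bag: weight 22, value 126
Minimum weight: 14 kg.

14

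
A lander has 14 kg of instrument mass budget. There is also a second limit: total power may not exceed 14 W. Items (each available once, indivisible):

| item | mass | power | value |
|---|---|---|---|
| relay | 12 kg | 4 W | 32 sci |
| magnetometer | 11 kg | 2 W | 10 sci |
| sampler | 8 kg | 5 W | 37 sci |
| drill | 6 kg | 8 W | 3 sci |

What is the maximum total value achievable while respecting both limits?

Feasible sets respecting both limits:
- sampler+drill: mass 14, power 13, value 40
- sampler: mass 8, power 5, value 37
- relay: mass 12, power 4, value 32
Best: 40 sci.

40 sci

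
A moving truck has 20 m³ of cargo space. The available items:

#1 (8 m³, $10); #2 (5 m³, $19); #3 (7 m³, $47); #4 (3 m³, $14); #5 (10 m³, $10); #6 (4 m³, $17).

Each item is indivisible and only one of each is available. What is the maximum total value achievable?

$97

Check high-value combinations within 20 m³:
- #2+#3+#4+#6: volume 5+7+3+4=19, value 19+47+14+17=97
- #2+#3+#6: volume 5+7+4=16, value 19+47+17=83
- #2+#3+#4: volume 5+7+3=15, value 19+47+14=80
- #3+#4+#6: volume 7+3+4=14, value 47+14+17=78
- #1+#2+#3: volume 8+5+7=20, value 10+19+47=76
Best: $97.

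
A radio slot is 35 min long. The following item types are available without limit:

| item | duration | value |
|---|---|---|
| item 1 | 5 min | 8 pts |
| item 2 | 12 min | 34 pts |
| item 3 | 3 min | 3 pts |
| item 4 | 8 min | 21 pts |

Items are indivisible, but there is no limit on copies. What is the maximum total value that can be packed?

Best value-per-unit is item 2 at 34/12; filling with it alone gives 2×34 = 68.
Optimal mix: 2×item 2 + 1×item 3 + 1×item 4 → duration 35, value 92.

92 pts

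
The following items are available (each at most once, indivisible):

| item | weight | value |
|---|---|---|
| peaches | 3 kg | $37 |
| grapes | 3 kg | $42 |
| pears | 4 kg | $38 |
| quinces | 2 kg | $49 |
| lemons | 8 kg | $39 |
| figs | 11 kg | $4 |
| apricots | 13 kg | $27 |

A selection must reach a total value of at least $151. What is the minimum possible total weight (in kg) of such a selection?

Subsets with value ≥ 151, sorted by total weight:
- peaches+grapes+pears+quinces: weight 12, value 166
- peaches+grapes+quinces+lemons: weight 16, value 167
- grapes+pears+quinces+lemons: weight 17, value 168
Minimum weight: 12 kg.

12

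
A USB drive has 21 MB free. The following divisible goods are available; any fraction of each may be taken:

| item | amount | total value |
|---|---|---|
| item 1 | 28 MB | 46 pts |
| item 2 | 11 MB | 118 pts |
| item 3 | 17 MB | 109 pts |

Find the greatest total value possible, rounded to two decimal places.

182.12

Take in order of value per unit:
- item 2 (118/11 per unit): all 11 → value 118, running total 118.00
- item 3 (109/17 per unit): 10 of 17 → value 10×109/17 = 64.1176, running total 182.12
Total 182.12.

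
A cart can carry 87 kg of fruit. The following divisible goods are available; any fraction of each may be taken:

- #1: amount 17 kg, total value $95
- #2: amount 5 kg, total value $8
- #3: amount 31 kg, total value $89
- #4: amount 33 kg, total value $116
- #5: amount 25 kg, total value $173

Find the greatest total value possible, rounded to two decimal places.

418.45

Take in order of value per unit:
- #5 (173/25 per unit): all 25 → value 173, running total 173.00
- #1 (95/17 per unit): all 17 → value 95, running total 268.00
- #4 (116/33 per unit): all 33 → value 116, running total 384.00
- #3 (89/31 per unit): 12 of 31 → value 12×89/31 = 34.4516, running total 418.45
Total 418.45.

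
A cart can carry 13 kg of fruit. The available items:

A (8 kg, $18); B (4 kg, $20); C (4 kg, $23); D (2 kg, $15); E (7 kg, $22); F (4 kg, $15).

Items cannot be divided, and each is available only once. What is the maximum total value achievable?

Check high-value combinations within 13 kg:
- C+D+E: weight 4+2+7=13, value 23+15+22=60
- B+C+D: weight 4+4+2=10, value 20+23+15=58
- B+C+F: weight 4+4+4=12, value 20+23+15=58
Best: $60.

$60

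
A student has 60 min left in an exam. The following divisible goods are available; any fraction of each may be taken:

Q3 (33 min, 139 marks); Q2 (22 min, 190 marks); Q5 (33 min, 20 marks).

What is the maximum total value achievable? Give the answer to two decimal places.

Take in order of value per unit:
- Q2 (190/22 per unit): all 22 → value 190, running total 190.00
- Q3 (139/33 per unit): all 33 → value 139, running total 329.00
- Q5 (20/33 per unit): 5 of 33 → value 5×20/33 = 3.0303, running total 332.03
Total 332.03.

332.03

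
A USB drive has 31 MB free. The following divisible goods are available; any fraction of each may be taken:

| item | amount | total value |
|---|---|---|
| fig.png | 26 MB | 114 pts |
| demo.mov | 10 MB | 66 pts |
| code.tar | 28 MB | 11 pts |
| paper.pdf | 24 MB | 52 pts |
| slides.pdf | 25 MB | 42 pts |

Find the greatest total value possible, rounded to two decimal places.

158.08

Take in order of value per unit:
- demo.mov (66/10 per unit): all 10 → value 66, running total 66.00
- fig.png (114/26 per unit): 21 of 26 → value 21×114/26 = 92.0769, running total 158.08
Total 158.08.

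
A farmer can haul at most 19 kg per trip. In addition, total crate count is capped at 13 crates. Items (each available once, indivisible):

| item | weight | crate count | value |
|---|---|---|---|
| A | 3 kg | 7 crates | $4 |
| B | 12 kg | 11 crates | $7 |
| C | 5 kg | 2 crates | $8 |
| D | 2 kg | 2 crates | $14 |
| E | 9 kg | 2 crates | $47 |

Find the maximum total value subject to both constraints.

Feasible sets respecting both limits:
- A+C+D+E: weight 19, crate count 13, value 73
- C+D+E: weight 16, crate count 6, value 69
- A+D+E: weight 14, crate count 11, value 65
- D+E: weight 11, crate count 4, value 61
Best: $73.

$73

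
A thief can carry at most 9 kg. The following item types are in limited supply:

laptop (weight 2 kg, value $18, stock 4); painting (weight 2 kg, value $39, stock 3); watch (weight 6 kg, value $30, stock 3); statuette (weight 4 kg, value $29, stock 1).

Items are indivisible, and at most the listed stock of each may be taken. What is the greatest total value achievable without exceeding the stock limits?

$135

Best selections within weight 9 and stock limits:
- 1×laptop + 3×painting: weight 8, value 135
- 3×painting: weight 6, value 117
Best: $135.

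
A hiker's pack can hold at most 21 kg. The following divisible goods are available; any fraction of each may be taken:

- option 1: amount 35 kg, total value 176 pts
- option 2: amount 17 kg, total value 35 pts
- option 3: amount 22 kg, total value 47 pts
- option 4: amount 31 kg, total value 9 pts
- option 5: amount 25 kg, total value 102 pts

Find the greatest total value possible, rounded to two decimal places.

Take in order of value per unit:
- option 1 (176/35 per unit): 21 of 35 → value 21×176/35 = 105.6000, running total 105.60
Total 105.60.

105.60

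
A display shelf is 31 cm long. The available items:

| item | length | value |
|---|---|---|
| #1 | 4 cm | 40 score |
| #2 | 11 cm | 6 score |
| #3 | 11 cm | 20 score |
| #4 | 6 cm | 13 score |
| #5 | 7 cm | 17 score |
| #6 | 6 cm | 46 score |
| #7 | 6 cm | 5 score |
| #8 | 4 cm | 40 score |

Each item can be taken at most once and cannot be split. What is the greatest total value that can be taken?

Check high-value combinations within 31 cm:
- #1+#3+#4+#6+#8: length 4+11+6+6+4=31, value 40+20+13+46+40=159
- #1+#4+#5+#6+#8: length 4+6+7+6+4=27, value 40+13+17+46+40=156
- #1+#3+#6+#7+#8: length 4+11+6+6+4=31, value 40+20+46+5+40=151
- #1+#5+#6+#7+#8: length 4+7+6+6+4=27, value 40+17+46+5+40=148
Best: 159 score.

159 score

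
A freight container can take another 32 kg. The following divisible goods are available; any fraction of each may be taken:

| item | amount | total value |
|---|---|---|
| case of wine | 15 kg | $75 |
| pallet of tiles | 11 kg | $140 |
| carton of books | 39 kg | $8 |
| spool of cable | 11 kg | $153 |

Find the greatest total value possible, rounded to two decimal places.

Take in order of value per unit:
- spool of cable (153/11 per unit): all 11 → value 153, running total 153.00
- pallet of tiles (140/11 per unit): all 11 → value 140, running total 293.00
- case of wine (75/15 per unit): 10 of 15 → value 10×75/15 = 50.0000, running total 343.00
Total 343.00.

343.00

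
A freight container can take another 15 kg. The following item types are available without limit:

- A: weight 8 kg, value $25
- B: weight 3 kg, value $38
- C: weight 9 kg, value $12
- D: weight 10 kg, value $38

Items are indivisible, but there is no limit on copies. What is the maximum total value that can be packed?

Best value-per-unit is B at 38/3, and filling with it alone uses weight 5×3=15. No mix of the others beats 5×38 = 190.

$190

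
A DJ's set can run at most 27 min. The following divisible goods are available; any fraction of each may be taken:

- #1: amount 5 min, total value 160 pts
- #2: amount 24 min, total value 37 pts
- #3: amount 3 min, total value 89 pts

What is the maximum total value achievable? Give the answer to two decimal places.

Take in order of value per unit:
- #1 (160/5 per unit): all 5 → value 160, running total 160.00
- #3 (89/3 per unit): all 3 → value 89, running total 249.00
- #2 (37/24 per unit): 19 of 24 → value 19×37/24 = 29.2917, running total 278.29
Total 278.29.

278.29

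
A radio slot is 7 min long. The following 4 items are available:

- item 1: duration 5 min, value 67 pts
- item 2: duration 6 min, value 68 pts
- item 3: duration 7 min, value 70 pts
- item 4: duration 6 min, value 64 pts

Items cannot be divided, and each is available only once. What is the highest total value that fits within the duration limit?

70 pts

Check high-value combinations within 7 min:
- item 3: duration 7, value 70
- item 2: duration 6, value 68
- item 1: duration 5, value 67
- item 4: duration 6, value 64
Best: 70 pts.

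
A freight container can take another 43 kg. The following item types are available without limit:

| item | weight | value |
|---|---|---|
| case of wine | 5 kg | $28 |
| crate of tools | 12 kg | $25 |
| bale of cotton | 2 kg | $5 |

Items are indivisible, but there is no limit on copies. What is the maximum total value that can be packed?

$229

Best value-per-unit is case of wine at 28/5; filling with it alone gives 8×28 = 224.
Optimal mix: 8×case of wine + 1×bale of cotton → weight 42, value 229.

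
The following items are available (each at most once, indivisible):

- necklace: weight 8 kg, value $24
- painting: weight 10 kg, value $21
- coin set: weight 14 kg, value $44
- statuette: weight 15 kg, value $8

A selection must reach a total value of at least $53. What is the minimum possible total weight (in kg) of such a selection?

22

Subsets with value ≥ 53, sorted by total weight:
- necklace+coin set: weight 22, value 68
- painting+coin set: weight 24, value 65
- necklace+painting+coin set: weight 32, value 89
Minimum weight: 22 kg.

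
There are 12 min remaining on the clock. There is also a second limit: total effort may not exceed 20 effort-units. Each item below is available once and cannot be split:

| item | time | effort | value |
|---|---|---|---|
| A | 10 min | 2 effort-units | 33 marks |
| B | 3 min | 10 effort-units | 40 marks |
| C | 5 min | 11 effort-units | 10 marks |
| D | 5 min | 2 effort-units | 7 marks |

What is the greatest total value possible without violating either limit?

Feasible sets respecting both limits:
- B+D: time 8, effort 12, value 47
- B: time 3, effort 10, value 40
- A: time 10, effort 2, value 33
Best: 47 marks.

47 marks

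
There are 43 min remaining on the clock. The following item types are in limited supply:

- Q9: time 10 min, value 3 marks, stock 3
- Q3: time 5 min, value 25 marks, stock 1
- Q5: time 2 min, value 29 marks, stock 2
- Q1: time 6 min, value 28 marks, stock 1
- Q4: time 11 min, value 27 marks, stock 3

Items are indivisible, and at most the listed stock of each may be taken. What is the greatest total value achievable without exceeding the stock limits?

167 marks

Top feasible selections:
- 2×Q5 + 1×Q1 + 3×Q4: time 43, value 167
- 1×Q3 + 2×Q5 + 1×Q1 + 2×Q4: time 37, value 165
- 1×Q3 + 2×Q5 + 3×Q4: time 42, value 164
- 1×Q9 + 2×Q5 + 1×Q1 + 2×Q4: time 42, value 143
Best: 167 marks.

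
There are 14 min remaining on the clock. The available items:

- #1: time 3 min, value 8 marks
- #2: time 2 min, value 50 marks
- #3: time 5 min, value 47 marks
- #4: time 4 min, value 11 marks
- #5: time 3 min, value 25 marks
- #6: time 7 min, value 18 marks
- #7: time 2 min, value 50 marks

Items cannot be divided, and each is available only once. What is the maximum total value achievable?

This is a 0/1 knapsack; check combinations near the capacity.
- #2+#3+#5+#7: time 2+5+3+2=12, value 50+47+25+50=172
- #2+#3+#4+#7: time 2+5+4+2=13, value 50+47+11+50=158
- #1+#2+#3+#7: time 3+2+5+2=12, value 8+50+47+50=155
- #2+#3+#7: time 2+5+2=9, value 50+47+50=147
- #1+#2+#4+#5+#7: time 3+2+4+3+2=14, value 8+50+11+25+50=144
Best: 172 marks.

172 marks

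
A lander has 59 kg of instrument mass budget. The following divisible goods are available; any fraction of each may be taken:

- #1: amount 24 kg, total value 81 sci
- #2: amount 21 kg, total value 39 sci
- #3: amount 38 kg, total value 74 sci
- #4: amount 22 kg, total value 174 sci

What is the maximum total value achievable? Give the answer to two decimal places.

280.32

Take in order of value per unit:
- #4 (174/22 per unit): all 22 → value 174, running total 174.00
- #1 (81/24 per unit): all 24 → value 81, running total 255.00
- #3 (74/38 per unit): 13 of 38 → value 13×74/38 = 25.3158, running total 280.32
Total 280.32.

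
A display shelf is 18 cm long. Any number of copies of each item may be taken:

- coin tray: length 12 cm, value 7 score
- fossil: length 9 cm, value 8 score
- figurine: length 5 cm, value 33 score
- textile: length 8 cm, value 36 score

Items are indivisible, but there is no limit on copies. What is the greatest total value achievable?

Best value-per-unit is figurine at 33/5; filling with it alone gives 3×33 = 99.
Optimal mix: 2×figurine + 1×textile → length 18, value 102.

102 score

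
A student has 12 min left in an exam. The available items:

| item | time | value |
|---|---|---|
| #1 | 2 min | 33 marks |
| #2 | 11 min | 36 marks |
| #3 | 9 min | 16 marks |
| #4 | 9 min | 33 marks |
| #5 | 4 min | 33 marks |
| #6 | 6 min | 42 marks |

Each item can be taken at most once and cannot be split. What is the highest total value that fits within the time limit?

Check high-value combinations within 12 min:
- #1+#5+#6: time 2+4+6=12, value 33+33+42=108
- #1+#6: time 2+6=8, value 33+42=75
- #5+#6: time 4+6=10, value 33+42=75
- #1+#5: time 2+4=6, value 33+33=66
- #1+#4: time 2+9=11, value 33+33=66
Best: 108 marks.

108 marks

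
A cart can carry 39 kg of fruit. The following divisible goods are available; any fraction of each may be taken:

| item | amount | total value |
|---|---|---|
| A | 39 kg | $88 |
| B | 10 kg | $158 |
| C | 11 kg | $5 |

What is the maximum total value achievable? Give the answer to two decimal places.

Take in order of value per unit:
- B (158/10 per unit): all 10 → value 158, running total 158.00
- A (88/39 per unit): 29 of 39 → value 29×88/39 = 65.4359, running total 223.44
Total 223.44.

223.44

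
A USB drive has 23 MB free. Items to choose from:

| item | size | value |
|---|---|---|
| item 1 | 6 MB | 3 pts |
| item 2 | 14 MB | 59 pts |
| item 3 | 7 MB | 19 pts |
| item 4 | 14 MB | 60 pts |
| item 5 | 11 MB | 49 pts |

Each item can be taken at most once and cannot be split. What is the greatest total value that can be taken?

79 pts

Check high-value combinations within 23 MB:
- item 3+item 4: size 7+14=21, value 19+60=79
- item 2+item 3: size 14+7=21, value 59+19=78
- item 3+item 5: size 7+11=18, value 19+49=68
- item 1+item 4: size 6+14=20, value 3+60=63
- item 1+item 2: size 6+14=20, value 3+59=62
Best: 79 pts.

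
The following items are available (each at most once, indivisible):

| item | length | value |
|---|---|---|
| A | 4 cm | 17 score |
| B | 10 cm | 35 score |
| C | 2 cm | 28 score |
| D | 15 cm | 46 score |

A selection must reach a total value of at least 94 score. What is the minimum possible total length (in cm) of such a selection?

Subsets with value ≥ 94, sorted by total length:
- B+C+D: length 27, value 109
- A+B+D: length 29, value 98
- A+B+C+D: length 31, value 126
Minimum length: 27 cm.

27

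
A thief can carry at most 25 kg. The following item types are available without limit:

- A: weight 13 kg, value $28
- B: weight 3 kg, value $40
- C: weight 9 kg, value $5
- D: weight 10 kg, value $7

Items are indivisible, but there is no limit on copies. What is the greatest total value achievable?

Best value-per-unit is B at 40/3, and filling with it alone uses weight 8×3=24. No mix of the others beats 8×40 = 320.

$320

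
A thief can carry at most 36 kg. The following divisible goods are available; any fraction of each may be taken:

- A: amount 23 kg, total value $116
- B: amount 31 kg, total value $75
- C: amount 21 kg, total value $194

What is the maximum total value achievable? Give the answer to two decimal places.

Take in order of value per unit:
- C (194/21 per unit): all 21 → value 194, running total 194.00
- A (116/23 per unit): 15 of 23 → value 15×116/23 = 75.6522, running total 269.65
Total 269.65.

269.65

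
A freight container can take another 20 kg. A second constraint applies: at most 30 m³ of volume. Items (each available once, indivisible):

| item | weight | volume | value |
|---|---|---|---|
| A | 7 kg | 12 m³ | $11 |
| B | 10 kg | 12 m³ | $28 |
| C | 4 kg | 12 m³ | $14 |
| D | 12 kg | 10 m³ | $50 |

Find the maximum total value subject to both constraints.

$64

Feasible sets respecting both limits:
- C+D: weight 16, volume 22, value 64
- A+D: weight 19, volume 22, value 61
- D: weight 12, volume 10, value 50
Best: $64.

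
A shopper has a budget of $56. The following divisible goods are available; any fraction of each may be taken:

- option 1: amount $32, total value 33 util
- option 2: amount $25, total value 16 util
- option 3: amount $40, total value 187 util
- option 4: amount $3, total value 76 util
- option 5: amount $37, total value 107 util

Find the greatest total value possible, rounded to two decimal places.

Take in order of value per unit:
- option 4 (76/3 per unit): all 3 → value 76, running total 76.00
- option 3 (187/40 per unit): all 40 → value 187, running total 263.00
- option 5 (107/37 per unit): 13 of 37 → value 13×107/37 = 37.5946, running total 300.59
Total 300.59.

300.59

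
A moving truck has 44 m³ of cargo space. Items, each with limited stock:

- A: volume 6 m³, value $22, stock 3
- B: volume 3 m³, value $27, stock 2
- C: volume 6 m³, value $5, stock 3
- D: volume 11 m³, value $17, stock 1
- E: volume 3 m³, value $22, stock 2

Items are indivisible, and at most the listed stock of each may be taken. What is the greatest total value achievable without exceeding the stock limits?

$181

Best selections within volume 44 and stock limits:
- 3×A + 2×B + 1×D + 2×E: volume 41, value 181
- 3×A + 2×B + 2×C + 2×E: volume 42, value 174
- 3×A + 2×B + 1×C + 2×E: volume 36, value 169
Best: $181.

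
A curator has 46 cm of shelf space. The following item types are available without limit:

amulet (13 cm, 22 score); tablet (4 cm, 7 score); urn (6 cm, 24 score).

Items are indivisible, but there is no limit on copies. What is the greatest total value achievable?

175 score

Best value-per-unit is urn at 24/6; filling with it alone gives 7×24 = 168.
Optimal mix: 1×tablet + 7×urn → length 46, value 175.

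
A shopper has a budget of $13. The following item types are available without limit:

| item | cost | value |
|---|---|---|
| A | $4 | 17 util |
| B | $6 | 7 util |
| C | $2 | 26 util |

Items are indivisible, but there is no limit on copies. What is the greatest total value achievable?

156 util

Best value-per-unit is C at 26/2, and filling with it alone uses cost 6×2=12. No mix of the others beats 6×26 = 156.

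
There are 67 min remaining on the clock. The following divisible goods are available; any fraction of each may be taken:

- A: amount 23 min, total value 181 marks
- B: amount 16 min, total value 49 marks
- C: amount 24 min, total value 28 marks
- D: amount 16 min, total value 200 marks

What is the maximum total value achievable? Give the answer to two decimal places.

Take in order of value per unit:
- D (200/16 per unit): all 16 → value 200, running total 200.00
- A (181/23 per unit): all 23 → value 181, running total 381.00
- B (49/16 per unit): all 16 → value 49, running total 430.00
- C (28/24 per unit): 12 of 24 → value 12×28/24 = 14.0000, running total 444.00
Total 444.00.

444.00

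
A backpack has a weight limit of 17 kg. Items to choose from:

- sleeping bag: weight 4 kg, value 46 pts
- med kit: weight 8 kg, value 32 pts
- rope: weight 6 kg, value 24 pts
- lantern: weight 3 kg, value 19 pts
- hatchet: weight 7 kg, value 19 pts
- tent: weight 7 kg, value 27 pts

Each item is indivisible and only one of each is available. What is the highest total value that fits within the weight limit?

97 pts

Check high-value combinations within 17 kg:
- sleeping bag+med kit+lantern: weight 4+8+3=15, value 46+32+19=97
- sleeping bag+rope+tent: weight 4+6+7=17, value 46+24+27=97
- sleeping bag+lantern+tent: weight 4+3+7=14, value 46+19+27=92
Best: 97 pts.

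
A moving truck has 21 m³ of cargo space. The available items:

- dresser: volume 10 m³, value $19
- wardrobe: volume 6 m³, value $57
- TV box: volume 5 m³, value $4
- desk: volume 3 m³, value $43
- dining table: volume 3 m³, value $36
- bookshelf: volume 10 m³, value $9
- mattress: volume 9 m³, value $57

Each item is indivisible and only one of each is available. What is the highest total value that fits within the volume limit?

This is a 0/1 knapsack; check combinations near the capacity.
- wardrobe+desk+dining table+mattress: volume 6+3+3+9=21, value 57+43+36+57=193
- wardrobe+desk+mattress: volume 6+3+9=18, value 57+43+57=157
- wardrobe+dining table+mattress: volume 6+3+9=18, value 57+36+57=150
- wardrobe+TV box+desk+dining table: volume 6+5+3+3=17, value 57+4+43+36=140
- TV box+desk+dining table+mattress: volume 5+3+3+9=20, value 4+43+36+57=140
Best: $193.

$193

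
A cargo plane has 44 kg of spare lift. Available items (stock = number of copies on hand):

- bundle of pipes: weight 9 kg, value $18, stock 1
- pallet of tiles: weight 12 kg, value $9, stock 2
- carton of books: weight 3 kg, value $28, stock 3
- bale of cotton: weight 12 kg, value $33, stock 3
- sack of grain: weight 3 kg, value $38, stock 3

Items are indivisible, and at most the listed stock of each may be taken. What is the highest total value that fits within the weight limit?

$264

Top feasible selections:
- 3×carton of books + 2×bale of cotton + 3×sack of grain: weight 42, value 264
- 1×bundle of pipes + 3×carton of books + 1×bale of cotton + 3×sack of grain: weight 39, value 249
Best: $264.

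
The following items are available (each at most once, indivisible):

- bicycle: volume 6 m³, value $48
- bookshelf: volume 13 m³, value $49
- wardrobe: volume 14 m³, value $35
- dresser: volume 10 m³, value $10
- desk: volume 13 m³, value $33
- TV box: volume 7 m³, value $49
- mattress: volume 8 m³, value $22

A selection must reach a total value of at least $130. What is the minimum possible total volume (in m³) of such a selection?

26

Subsets with value ≥ 130, sorted by total volume:
- bicycle+bookshelf+TV box: volume 26, value 146
- bicycle+desk+TV box: volume 26, value 130
- bicycle+wardrobe+TV box: volume 27, value 132
Minimum volume: 26 m³.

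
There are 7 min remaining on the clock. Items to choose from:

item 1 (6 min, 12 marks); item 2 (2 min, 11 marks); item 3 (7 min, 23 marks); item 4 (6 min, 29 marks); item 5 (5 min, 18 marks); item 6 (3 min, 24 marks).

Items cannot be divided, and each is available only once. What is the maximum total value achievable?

35 marks

This is a 0/1 knapsack; check combinations near the capacity.
- item 2+item 6: time 2+3=5, value 11+24=35
- item 4: time 6, value 29
- item 2+item 5: time 2+5=7, value 11+18=29
- item 6: time 3, value 24
- item 3: time 7, value 23
Best: 35 marks.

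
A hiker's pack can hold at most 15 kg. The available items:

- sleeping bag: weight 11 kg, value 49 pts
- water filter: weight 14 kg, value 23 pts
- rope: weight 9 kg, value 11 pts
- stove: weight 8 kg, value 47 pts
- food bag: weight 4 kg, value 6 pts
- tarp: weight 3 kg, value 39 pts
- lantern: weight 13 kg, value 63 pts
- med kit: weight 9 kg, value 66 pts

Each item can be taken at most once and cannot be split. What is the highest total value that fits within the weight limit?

Check high-value combinations within 15 kg:
- tarp+med kit: weight 3+9=12, value 39+66=105
- stove+food bag+tarp: weight 8+4+3=15, value 47+6+39=92
- sleeping bag+tarp: weight 11+3=14, value 49+39=88
Best: 105 pts.

105 pts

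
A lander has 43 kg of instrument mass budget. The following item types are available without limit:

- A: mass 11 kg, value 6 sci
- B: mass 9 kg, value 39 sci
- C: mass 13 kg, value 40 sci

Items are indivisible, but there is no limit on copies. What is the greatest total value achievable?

157 sci

Best value-per-unit is B at 39/9; filling with it alone gives 4×39 = 156.
Optimal mix: 3×B + 1×C → mass 40, value 157.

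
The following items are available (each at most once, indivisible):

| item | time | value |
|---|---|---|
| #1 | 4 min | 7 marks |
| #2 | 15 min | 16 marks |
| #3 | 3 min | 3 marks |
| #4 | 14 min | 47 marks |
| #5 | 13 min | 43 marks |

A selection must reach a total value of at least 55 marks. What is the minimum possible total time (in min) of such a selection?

Subsets with value ≥ 55, sorted by total time:
- #1+#3+#4: time 21, value 57
- #4+#5: time 27, value 90
- #2+#5: time 28, value 59
Minimum time: 21 min.

21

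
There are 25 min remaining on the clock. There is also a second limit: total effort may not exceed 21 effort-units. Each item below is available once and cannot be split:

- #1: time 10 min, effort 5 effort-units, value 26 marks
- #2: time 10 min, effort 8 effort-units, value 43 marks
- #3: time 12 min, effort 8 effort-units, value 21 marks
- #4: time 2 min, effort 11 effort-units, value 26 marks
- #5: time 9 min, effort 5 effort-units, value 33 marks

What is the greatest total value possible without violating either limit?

85 marks

Feasible sets respecting both limits:
- #1+#4+#5: time 21, effort 21, value 85
- #2+#5: time 19, effort 13, value 76
- #1+#2: time 20, effort 13, value 69
- #2+#4: time 12, effort 19, value 69
Best: 85 marks.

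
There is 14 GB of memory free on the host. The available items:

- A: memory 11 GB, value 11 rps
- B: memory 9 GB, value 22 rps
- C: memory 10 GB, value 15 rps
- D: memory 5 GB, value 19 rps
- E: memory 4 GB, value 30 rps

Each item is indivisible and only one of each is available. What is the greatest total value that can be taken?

52 rps

Check high-value combinations within 14 GB:
- B+E: memory 9+4=13, value 22+30=52
- D+E: memory 5+4=9, value 19+30=49
- C+E: memory 10+4=14, value 15+30=45
- B+D: memory 9+5=14, value 22+19=41
- E: memory 4, value 30
Best: 52 rps.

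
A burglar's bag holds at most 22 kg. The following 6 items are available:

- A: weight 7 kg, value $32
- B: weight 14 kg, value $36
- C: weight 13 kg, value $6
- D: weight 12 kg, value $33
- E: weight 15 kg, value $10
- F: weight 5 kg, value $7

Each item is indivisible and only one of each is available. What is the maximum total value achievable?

Check high-value combinations within 22 kg:
- A+B: weight 7+14=21, value 32+36=68
- A+D: weight 7+12=19, value 32+33=65
- B+F: weight 14+5=19, value 36+7=43
Best: $68.

$68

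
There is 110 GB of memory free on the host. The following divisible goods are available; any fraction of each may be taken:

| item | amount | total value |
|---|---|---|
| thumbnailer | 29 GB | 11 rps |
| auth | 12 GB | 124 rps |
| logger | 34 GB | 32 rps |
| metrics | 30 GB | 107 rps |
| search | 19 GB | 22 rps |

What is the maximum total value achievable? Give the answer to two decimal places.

290.69

Take in order of value per unit:
- auth (124/12 per unit): all 12 → value 124, running total 124.00
- metrics (107/30 per unit): all 30 → value 107, running total 231.00
- search (22/19 per unit): all 19 → value 22, running total 253.00
- logger (32/34 per unit): all 34 → value 32, running total 285.00
- thumbnailer (11/29 per unit): 15 of 29 → value 15×11/29 = 5.6897, running total 290.69
Total 290.69.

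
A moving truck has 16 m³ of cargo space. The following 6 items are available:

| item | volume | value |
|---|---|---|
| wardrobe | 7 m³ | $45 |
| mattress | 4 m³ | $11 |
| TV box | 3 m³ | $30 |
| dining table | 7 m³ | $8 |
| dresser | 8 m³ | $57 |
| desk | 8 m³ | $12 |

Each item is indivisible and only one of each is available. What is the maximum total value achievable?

$102

Check high-value combinations within 16 m³:
- wardrobe+dresser: volume 7+8=15, value 45+57=102
- mattress+TV box+dresser: volume 4+3+8=15, value 11+30+57=98
- TV box+dresser: volume 3+8=11, value 30+57=87
Best: $102.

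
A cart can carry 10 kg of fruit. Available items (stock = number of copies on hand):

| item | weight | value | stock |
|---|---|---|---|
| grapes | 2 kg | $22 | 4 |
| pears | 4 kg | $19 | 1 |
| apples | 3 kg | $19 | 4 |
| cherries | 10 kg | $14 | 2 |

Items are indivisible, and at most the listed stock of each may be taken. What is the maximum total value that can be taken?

Best selections within weight 10 and stock limits:
- 4×grapes: weight 8, value 88
- 3×grapes + 1×apples: weight 9, value 85
- 3×grapes + 1×pears: weight 10, value 85
- 2×grapes + 2×apples: weight 10, value 82
Best: $88.

$88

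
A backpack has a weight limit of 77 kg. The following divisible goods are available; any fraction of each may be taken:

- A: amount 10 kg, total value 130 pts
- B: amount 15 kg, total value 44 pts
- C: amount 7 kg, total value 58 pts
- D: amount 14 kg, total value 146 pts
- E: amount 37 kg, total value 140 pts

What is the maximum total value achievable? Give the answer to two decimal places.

Take in order of value per unit:
- A (130/10 per unit): all 10 → value 130, running total 130.00
- D (146/14 per unit): all 14 → value 146, running total 276.00
- C (58/7 per unit): all 7 → value 58, running total 334.00
- E (140/37 per unit): all 37 → value 140, running total 474.00
- B (44/15 per unit): 9 of 15 → value 9×44/15 = 26.4000, running total 500.40
Total 500.40.

500.40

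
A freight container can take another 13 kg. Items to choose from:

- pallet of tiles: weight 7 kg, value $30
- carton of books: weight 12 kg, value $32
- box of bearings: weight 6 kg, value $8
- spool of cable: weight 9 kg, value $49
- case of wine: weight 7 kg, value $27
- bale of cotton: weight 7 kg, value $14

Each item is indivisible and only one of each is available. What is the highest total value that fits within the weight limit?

$49

Check high-value combinations within 13 kg:
- spool of cable: weight 9, value 49
- pallet of tiles+box of bearings: weight 7+6=13, value 30+8=38
- box of bearings+case of wine: weight 6+7=13, value 8+27=35
- carton of books: weight 12, value 32
- pallet of tiles: weight 7, value 30
Best: $49.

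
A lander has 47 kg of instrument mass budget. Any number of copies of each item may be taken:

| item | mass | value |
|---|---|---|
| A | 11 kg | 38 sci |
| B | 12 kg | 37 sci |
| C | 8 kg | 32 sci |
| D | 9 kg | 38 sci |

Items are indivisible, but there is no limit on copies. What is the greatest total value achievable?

190 sci

Best value-per-unit is D at 38/9; filling with it alone gives 5×38 = 190.
Optimal mix: 1×A + 4×D → mass 47, value 190.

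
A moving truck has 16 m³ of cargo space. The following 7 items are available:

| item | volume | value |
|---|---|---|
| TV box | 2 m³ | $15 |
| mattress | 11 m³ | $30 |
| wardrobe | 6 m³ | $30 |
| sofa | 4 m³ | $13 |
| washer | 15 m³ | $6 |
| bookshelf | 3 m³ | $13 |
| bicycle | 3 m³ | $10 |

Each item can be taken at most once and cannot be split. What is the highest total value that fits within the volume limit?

Check high-value combinations within 16 m³:
- TV box+wardrobe+sofa+bookshelf: volume 2+6+4+3=15, value 15+30+13+13=71
- TV box+wardrobe+bookshelf+bicycle: volume 2+6+3+3=14, value 15+30+13+10=68
- TV box+wardrobe+sofa+bicycle: volume 2+6+4+3=15, value 15+30+13+10=68
Best: $71.

$71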